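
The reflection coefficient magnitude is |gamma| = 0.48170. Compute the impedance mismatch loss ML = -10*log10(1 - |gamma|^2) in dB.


ML = -10 * log10(1 - 0.48170^2) = -10 * log10(0.76796511) = 1.147 dB

1.147 dB


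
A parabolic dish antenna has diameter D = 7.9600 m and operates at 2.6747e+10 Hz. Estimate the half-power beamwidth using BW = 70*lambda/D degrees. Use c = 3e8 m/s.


lambda = c / f = 3.0000e+08 / 2.6747e+10 = 0.01121621 m
BW = 70 * 0.01121621 / 7.9600 = 0.09864 deg

0.09864 deg


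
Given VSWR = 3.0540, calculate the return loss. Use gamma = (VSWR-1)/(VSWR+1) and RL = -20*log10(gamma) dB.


gamma = (3.0540 - 1) / (3.0540 + 1) = 0.5066601
RL = -20 * log10(0.5066601) = 5.906 dB

5.906 dB


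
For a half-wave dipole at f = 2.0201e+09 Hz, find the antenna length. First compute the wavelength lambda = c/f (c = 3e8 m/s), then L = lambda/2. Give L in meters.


lambda = c / f = 3.0000e+08 / 2.0201e+09 = 0.1485075 m
L = lambda / 2 = 0.1485075 / 2 = 0.07425 m

0.07425 m


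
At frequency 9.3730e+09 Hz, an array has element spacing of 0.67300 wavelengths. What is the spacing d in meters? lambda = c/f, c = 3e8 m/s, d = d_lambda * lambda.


lambda = c / f = 3.0000e+08 / 9.3730e+09 = 0.03200683 m
d = 0.67300 * 0.03200683 = 0.02154 m

0.02154 m


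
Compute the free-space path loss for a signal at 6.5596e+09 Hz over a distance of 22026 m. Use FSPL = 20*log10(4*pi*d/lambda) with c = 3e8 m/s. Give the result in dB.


lambda = c / f = 3.0000e+08 / 6.5596e+09 = 0.04573450 m
FSPL = 20 * log10(4*pi*22026/0.04573450) = 135.6 dB

135.6 dB


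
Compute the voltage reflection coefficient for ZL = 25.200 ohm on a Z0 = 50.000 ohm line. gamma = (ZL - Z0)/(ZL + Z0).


gamma = (25.200 - 50.000) / (25.200 + 50.000) = -0.3298

-0.3298


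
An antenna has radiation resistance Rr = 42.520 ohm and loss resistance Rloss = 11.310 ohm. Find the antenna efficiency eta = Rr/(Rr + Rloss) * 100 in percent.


eta = 42.520 / (42.520 + 11.310) * 100 = 78.99%

78.99%


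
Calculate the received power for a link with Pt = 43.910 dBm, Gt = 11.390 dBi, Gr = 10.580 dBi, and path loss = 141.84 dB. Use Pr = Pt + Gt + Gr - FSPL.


Pr = 43.910 + 11.390 + 10.580 - 141.84 = -75.96 dBm

-75.96 dBm


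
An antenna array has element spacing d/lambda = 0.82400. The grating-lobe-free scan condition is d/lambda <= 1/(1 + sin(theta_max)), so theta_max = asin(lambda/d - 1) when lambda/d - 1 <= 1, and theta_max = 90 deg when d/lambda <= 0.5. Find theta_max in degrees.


lambda/d - 1 = 1/0.82400 - 1 = 0.2135922
theta_max = asin(0.2135922) = 12.33 deg

12.33 deg


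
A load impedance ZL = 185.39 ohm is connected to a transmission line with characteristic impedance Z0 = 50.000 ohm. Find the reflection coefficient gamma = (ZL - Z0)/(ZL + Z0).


gamma = (185.39 - 50.000) / (185.39 + 50.000) = 0.5752

0.5752


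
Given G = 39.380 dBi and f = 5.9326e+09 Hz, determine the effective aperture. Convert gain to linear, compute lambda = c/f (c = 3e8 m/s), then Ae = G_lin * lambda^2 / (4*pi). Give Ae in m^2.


lambda = c / f = 3.0000e+08 / 5.9326e+09 = 0.05056805 m
G_linear = 10^(39.380/10) = 8669.619
Ae = G_linear * lambda^2 / (4*pi) = 8669.619 * 0.05056805^2 / (4*pi) = 1.764 m^2

1.764 m^2


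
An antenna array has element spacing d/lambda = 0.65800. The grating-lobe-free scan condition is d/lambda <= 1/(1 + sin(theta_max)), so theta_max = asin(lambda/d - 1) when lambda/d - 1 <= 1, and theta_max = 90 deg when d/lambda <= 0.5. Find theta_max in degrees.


lambda/d - 1 = 1/0.65800 - 1 = 0.5197568
theta_max = asin(0.5197568) = 31.32 deg

31.32 deg


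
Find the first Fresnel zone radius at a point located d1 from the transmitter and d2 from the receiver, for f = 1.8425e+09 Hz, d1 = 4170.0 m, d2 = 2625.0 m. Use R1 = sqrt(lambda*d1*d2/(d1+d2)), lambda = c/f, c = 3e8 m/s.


lambda = c / f = 3.0000e+08 / 1.8425e+09 = 0.1628223 m
R1 = sqrt(0.1628223 * 4170.0 * 2625.0 / (4170.0 + 2625.0)) = 16.20 m

16.20 m


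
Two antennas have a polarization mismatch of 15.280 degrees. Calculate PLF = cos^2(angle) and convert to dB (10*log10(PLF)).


PLF_linear = cos^2(15.280 deg) = 0.9305486
PLF_dB = 10 * log10(0.9305486) = -0.3126 dB

-0.3126 dB


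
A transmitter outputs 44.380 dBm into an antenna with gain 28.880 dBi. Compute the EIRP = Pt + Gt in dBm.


EIRP = Pt + Gt = 44.380 + 28.880 = 73.26 dBm

73.26 dBm


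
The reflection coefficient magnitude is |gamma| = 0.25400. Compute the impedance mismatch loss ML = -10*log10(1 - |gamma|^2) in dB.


ML = -10 * log10(1 - 0.25400^2) = -10 * log10(0.935484) = 0.2896 dB

0.2896 dB


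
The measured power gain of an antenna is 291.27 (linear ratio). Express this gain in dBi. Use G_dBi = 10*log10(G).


G_dBi = 10 * log10(291.27) = 24.64 dBi

24.64 dBi


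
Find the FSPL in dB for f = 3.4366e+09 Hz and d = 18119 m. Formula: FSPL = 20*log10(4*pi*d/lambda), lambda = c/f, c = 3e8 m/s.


lambda = c / f = 3.0000e+08 / 3.4366e+09 = 0.08729558 m
FSPL = 20 * log10(4*pi*18119/0.08729558) = 128.3 dB

128.3 dB


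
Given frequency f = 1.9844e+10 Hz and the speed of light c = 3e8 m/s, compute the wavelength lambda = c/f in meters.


lambda = c / f = 3.0000e+08 / 1.9844e+10 = 0.01512 m

0.01512 m


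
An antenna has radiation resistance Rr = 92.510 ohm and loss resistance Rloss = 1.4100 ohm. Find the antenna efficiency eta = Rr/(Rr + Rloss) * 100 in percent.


eta = 92.510 / (92.510 + 1.4100) * 100 = 98.50%

98.50%


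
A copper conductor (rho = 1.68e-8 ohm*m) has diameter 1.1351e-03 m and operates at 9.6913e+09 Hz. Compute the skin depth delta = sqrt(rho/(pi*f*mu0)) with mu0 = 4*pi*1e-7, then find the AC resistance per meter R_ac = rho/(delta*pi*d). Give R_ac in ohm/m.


delta = sqrt(1.68e-8 / (pi * 9.6913e+09 * 4*pi*1e-7)) = 6.626493e-07 m
R_ac = 1.68e-8 / (6.626493e-07 * pi * 1.1351e-03) = 7.110 ohm/m

7.110 ohm/m


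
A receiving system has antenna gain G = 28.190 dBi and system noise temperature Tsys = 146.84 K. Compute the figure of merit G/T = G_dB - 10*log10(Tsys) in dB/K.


G/T = 28.190 - 10*log10(146.84) = 28.190 - 21.66844 = 6.522 dB/K

6.522 dB/K


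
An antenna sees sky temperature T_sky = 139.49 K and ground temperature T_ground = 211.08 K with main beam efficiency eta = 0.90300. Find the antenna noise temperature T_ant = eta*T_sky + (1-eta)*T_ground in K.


T_ant = 0.90300 * 139.49 + (1 - 0.90300) * 211.08 = 146.4 K

146.4 K


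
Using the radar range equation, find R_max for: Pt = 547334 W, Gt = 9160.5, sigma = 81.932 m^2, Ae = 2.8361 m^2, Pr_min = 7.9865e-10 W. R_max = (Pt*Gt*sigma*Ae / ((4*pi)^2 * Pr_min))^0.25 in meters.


R^4 = 547334*9160.5*81.932*2.8361 / ((4*pi)^2 * 7.9865e-10) = 9.237841e+18
R_max = 9.237841e+18^0.25 = 55131 m

55131 m


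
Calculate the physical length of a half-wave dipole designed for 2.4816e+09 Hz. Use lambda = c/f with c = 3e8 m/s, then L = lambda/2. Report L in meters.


lambda = c / f = 3.0000e+08 / 2.4816e+09 = 0.1208897 m
L = lambda / 2 = 0.1208897 / 2 = 0.06044 m

0.06044 m


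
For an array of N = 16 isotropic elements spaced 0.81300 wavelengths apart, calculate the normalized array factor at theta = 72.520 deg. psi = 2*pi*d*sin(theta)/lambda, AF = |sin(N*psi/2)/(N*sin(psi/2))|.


psi = 2*pi*0.81300*sin(72.520 deg) = 4.872341 rad
AF = |sin(16*4.872341/2) / (16*sin(4.872341/2))| = 0.09234

0.09234


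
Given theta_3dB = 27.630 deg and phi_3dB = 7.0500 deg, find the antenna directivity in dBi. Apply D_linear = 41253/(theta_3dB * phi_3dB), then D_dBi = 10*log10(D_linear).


D_linear = 41253 / (27.630 * 7.0500) = 211.7803
D_dBi = 10 * log10(211.7803) = 23.26 dBi

23.26 dBi


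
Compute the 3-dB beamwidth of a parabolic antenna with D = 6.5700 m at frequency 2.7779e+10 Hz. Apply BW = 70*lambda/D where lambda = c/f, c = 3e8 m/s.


lambda = c / f = 3.0000e+08 / 2.7779e+10 = 0.01079952 m
BW = 70 * 0.01079952 / 6.5700 = 0.1151 deg

0.1151 deg


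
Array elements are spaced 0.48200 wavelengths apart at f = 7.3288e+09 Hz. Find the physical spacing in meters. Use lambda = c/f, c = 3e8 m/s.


lambda = c / f = 3.0000e+08 / 7.3288e+09 = 0.04093440 m
d = 0.48200 * 0.04093440 = 0.01973 m

0.01973 m


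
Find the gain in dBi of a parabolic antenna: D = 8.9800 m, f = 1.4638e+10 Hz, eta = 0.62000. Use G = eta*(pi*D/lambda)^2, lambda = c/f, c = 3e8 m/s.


lambda = c / f = 3.0000e+08 / 1.4638e+10 = 0.02049460 m
G_linear = 0.62000 * (pi * 8.9800 / 0.02049460)^2 = 1.174803e+06
G_dBi = 10 * log10(1.174803e+06) = 60.70 dBi

60.70 dBi


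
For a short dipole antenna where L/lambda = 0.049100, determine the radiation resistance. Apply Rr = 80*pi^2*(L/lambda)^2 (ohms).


Rr = 80 * pi^2 * (0.049100)^2 = 80 * 9.869604 * 2.410810e-03 = 1.903 ohm

1.903 ohm


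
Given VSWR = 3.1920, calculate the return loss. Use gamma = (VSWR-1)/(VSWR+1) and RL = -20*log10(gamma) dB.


gamma = (3.1920 - 1) / (3.1920 + 1) = 0.5229008
RL = -20 * log10(0.5229008) = 5.632 dB

5.632 dB


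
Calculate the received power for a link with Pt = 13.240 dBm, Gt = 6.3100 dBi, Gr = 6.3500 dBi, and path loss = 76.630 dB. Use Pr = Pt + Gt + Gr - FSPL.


Pr = 13.240 + 6.3100 + 6.3500 - 76.630 = -50.73 dBm

-50.73 dBm


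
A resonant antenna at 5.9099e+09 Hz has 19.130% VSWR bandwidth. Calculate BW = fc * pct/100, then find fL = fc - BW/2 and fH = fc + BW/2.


BW = 5.9099e+09 * 19.130/100 = 1.130564e+09 Hz
fL = 5.9099e+09 - 1.130564e+09/2 = 5.345e+09 Hz
fH = 5.9099e+09 + 1.130564e+09/2 = 6.475e+09 Hz

BW=1.131e+09 Hz, fL=5.345e+09 Hz, fH=6.475e+09 Hz


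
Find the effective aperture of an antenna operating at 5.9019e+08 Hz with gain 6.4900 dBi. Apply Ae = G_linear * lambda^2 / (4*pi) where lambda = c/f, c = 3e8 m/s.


lambda = c / f = 3.0000e+08 / 5.9019e+08 = 0.5083109 m
G_linear = 10^(6.4900/10) = 4.456562
Ae = G_linear * lambda^2 / (4*pi) = 4.456562 * 0.5083109^2 / (4*pi) = 0.09163 m^2

0.09163 m^2


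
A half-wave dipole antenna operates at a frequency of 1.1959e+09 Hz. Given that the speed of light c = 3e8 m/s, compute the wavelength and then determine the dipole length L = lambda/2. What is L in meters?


lambda = c / f = 3.0000e+08 / 1.1959e+09 = 0.2508571 m
L = lambda / 2 = 0.2508571 / 2 = 0.1254 m

0.1254 m


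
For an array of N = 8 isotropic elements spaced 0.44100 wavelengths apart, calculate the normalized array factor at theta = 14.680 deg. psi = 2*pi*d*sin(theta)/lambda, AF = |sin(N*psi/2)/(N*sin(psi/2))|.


psi = 2*pi*0.44100*sin(14.680 deg) = 0.7021984 rad
AF = |sin(8*0.7021984/2) / (8*sin(0.7021984/2))| = 0.1187

0.1187


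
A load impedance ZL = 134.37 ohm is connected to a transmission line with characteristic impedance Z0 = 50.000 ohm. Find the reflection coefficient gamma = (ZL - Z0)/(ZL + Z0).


gamma = (134.37 - 50.000) / (134.37 + 50.000) = 0.4576

0.4576


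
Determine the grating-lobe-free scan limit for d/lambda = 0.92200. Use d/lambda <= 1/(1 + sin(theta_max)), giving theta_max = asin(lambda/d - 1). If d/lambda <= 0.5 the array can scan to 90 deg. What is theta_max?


lambda/d - 1 = 1/0.92200 - 1 = 0.08459870
theta_max = asin(0.08459870) = 4.853 deg

4.853 deg


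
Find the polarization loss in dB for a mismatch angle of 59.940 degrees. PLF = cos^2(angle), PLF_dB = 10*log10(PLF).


PLF_linear = cos^2(59.940 deg) = 0.2509074
PLF_dB = 10 * log10(0.2509074) = -6.005 dB

-6.005 dB


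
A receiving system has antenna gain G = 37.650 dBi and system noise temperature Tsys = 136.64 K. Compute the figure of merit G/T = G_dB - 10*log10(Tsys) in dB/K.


G/T = 37.650 - 10*log10(136.64) = 37.650 - 21.35578 = 16.29 dB/K

16.29 dB/K


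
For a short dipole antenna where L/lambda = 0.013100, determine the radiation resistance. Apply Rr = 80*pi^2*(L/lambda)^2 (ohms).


Rr = 80 * pi^2 * (0.013100)^2 = 80 * 9.869604 * 1.716100e-04 = 0.1355 ohm

0.1355 ohm


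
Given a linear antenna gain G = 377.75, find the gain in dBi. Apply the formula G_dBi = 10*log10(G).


G_dBi = 10 * log10(377.75) = 25.77 dBi

25.77 dBi


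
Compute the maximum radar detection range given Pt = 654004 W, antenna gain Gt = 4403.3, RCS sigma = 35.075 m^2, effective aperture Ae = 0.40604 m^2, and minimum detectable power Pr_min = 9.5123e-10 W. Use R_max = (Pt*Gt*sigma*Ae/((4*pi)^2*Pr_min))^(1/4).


R^4 = 654004*4403.3*35.075*0.40604 / ((4*pi)^2 * 9.5123e-10) = 2.730360e+17
R_max = 2.730360e+17^0.25 = 22859 m

22859 m


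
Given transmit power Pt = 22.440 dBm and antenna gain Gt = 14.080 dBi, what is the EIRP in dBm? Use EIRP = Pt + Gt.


EIRP = Pt + Gt = 22.440 + 14.080 = 36.52 dBm

36.52 dBm


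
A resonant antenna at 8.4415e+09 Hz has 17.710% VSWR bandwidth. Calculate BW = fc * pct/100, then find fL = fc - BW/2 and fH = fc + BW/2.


BW = 8.4415e+09 * 17.710/100 = 1.494990e+09 Hz
fL = 8.4415e+09 - 1.494990e+09/2 = 7.694e+09 Hz
fH = 8.4415e+09 + 1.494990e+09/2 = 9.189e+09 Hz

BW=1.495e+09 Hz, fL=7.694e+09 Hz, fH=9.189e+09 Hz


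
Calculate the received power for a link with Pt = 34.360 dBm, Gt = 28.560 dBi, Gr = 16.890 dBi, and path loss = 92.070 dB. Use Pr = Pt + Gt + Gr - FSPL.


Pr = 34.360 + 28.560 + 16.890 - 92.070 = -12.26 dBm

-12.26 dBm


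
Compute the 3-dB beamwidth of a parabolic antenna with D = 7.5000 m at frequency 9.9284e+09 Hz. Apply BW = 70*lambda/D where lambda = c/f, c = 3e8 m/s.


lambda = c / f = 3.0000e+08 / 9.9284e+09 = 0.03021635 m
BW = 70 * 0.03021635 / 7.5000 = 0.2820 deg

0.2820 deg


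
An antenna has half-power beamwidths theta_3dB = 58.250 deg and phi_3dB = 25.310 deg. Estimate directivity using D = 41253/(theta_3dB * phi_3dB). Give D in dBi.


D_linear = 41253 / (58.250 * 25.310) = 27.98127
D_dBi = 10 * log10(27.98127) = 14.47 dBi

14.47 dBi


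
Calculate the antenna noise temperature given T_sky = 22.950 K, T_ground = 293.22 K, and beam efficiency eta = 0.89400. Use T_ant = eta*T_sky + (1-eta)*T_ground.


T_ant = 0.89400 * 22.950 + (1 - 0.89400) * 293.22 = 51.60 K

51.60 K


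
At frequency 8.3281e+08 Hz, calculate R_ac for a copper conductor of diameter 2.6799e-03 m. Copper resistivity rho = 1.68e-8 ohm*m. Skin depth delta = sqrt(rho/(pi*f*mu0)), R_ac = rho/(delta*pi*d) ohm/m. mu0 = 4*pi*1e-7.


delta = sqrt(1.68e-8 / (pi * 8.3281e+08 * 4*pi*1e-7)) = 2.260486e-06 m
R_ac = 1.68e-8 / (2.260486e-06 * pi * 2.6799e-03) = 0.8828 ohm/m

0.8828 ohm/m


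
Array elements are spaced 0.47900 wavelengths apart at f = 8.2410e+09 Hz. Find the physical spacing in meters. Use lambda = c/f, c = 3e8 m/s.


lambda = c / f = 3.0000e+08 / 8.2410e+09 = 0.03640335 m
d = 0.47900 * 0.03640335 = 0.01744 m

0.01744 m


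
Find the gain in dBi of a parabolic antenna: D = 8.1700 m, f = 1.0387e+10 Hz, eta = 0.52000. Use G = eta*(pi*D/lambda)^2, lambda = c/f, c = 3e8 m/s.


lambda = c / f = 3.0000e+08 / 1.0387e+10 = 0.02888226 m
G_linear = 0.52000 * (pi * 8.1700 / 0.02888226)^2 = 410662.3
G_dBi = 10 * log10(410662.3) = 56.13 dBi

56.13 dBi


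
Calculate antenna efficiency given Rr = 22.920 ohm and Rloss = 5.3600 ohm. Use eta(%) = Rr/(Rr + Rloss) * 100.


eta = 22.920 / (22.920 + 5.3600) * 100 = 81.05%

81.05%


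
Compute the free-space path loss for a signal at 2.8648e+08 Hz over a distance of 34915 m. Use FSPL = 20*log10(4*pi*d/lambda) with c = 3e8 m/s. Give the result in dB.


lambda = c / f = 3.0000e+08 / 2.8648e+08 = 1.047194 m
FSPL = 20 * log10(4*pi*34915/1.047194) = 112.4 dB

112.4 dB


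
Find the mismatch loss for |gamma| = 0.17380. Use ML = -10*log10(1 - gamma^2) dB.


ML = -10 * log10(1 - 0.17380^2) = -10 * log10(0.96979356) = 0.1332 dB

0.1332 dB


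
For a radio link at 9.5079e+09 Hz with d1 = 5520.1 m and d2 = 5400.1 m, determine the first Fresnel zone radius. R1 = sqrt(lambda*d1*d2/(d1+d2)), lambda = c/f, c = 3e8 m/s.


lambda = c / f = 3.0000e+08 / 9.5079e+09 = 0.03155271 m
R1 = sqrt(0.03155271 * 5520.1 * 5400.1 / (5520.1 + 5400.1)) = 9.281 m

9.281 m


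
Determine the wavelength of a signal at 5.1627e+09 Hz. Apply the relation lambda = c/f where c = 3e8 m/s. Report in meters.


lambda = c / f = 3.0000e+08 / 5.1627e+09 = 0.05811 m

0.05811 m


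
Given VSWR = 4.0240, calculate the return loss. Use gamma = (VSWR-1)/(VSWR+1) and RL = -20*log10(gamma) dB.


gamma = (4.0240 - 1) / (4.0240 + 1) = 0.6019108
RL = -20 * log10(0.6019108) = 4.409 dB

4.409 dB


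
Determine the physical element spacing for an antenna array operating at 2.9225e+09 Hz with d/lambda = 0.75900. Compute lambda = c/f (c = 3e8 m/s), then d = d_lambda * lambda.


lambda = c / f = 3.0000e+08 / 2.9225e+09 = 0.1026518 m
d = 0.75900 * 0.1026518 = 0.07791 m

0.07791 m


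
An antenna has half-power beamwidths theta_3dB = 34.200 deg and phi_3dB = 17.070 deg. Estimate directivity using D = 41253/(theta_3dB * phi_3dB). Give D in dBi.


D_linear = 41253 / (34.200 * 17.070) = 70.66362
D_dBi = 10 * log10(70.66362) = 18.49 dBi

18.49 dBi


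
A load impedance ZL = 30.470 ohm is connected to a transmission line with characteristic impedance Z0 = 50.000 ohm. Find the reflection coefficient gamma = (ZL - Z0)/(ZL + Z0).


gamma = (30.470 - 50.000) / (30.470 + 50.000) = -0.2427

-0.2427


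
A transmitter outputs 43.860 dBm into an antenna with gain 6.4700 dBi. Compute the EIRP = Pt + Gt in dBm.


EIRP = Pt + Gt = 43.860 + 6.4700 = 50.33 dBm

50.33 dBm


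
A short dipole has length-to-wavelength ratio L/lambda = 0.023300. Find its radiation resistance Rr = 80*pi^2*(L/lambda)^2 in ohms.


Rr = 80 * pi^2 * (0.023300)^2 = 80 * 9.869604 * 5.428900e-04 = 0.4286 ohm

0.4286 ohm


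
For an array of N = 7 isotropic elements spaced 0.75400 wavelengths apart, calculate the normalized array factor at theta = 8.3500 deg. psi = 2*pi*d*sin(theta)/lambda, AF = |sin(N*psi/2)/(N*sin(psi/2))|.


psi = 2*pi*0.75400*sin(8.3500 deg) = 0.6879813 rad
AF = |sin(7*0.6879813/2) / (7*sin(0.6879813/2))| = 0.2836

0.2836


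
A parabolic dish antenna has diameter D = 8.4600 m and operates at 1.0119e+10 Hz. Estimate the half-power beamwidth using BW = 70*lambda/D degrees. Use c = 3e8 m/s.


lambda = c / f = 3.0000e+08 / 1.0119e+10 = 0.02964720 m
BW = 70 * 0.02964720 / 8.4600 = 0.2453 deg

0.2453 deg


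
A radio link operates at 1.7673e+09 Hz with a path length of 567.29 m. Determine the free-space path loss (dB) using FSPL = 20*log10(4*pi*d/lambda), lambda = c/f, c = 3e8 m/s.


lambda = c / f = 3.0000e+08 / 1.7673e+09 = 0.1697505 m
FSPL = 20 * log10(4*pi*567.29/0.1697505) = 92.46 dB

92.46 dB


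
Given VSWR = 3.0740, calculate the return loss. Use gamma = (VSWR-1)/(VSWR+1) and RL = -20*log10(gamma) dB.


gamma = (3.0740 - 1) / (3.0740 + 1) = 0.5090820
RL = -20 * log10(0.5090820) = 5.864 dB

5.864 dB


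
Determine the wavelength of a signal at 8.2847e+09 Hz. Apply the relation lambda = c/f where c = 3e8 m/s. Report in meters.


lambda = c / f = 3.0000e+08 / 8.2847e+09 = 0.03621 m

0.03621 m


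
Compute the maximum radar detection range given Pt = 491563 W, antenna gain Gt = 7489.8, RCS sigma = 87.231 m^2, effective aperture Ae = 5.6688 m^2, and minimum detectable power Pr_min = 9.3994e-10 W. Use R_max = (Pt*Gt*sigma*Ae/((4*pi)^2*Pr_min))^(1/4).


R^4 = 491563*7489.8*87.231*5.6688 / ((4*pi)^2 * 9.3994e-10) = 1.226568e+19
R_max = 1.226568e+19^0.25 = 59180 m

59180 m


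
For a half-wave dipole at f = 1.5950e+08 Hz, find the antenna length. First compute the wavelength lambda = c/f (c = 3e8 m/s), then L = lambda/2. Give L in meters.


lambda = c / f = 3.0000e+08 / 1.5950e+08 = 1.880878 m
L = lambda / 2 = 1.880878 / 2 = 0.9404 m

0.9404 m


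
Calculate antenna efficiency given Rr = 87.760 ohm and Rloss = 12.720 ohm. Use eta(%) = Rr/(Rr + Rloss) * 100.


eta = 87.760 / (87.760 + 12.720) * 100 = 87.34%

87.34%


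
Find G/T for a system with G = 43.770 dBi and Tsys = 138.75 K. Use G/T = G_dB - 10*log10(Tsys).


G/T = 43.770 - 10*log10(138.75) = 43.770 - 21.42233 = 22.35 dB/K

22.35 dB/K


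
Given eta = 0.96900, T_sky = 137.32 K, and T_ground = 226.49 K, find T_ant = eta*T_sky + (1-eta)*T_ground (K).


T_ant = 0.96900 * 137.32 + (1 - 0.96900) * 226.49 = 140.1 K

140.1 K


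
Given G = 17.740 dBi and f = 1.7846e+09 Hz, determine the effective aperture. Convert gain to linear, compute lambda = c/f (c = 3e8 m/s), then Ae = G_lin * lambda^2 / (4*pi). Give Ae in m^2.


lambda = c / f = 3.0000e+08 / 1.7846e+09 = 0.1681049 m
G_linear = 10^(17.740/10) = 59.42922
Ae = G_linear * lambda^2 / (4*pi) = 59.42922 * 0.1681049^2 / (4*pi) = 0.1336 m^2

0.1336 m^2


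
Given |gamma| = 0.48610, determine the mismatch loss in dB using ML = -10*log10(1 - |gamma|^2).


ML = -10 * log10(1 - 0.48610^2) = -10 * log10(0.76370679) = 1.171 dB

1.171 dB


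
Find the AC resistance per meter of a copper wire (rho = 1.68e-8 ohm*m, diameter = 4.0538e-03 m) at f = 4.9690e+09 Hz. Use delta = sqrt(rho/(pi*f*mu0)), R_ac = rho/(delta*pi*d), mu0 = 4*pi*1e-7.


delta = sqrt(1.68e-8 / (pi * 4.9690e+09 * 4*pi*1e-7)) = 9.254230e-07 m
R_ac = 1.68e-8 / (9.254230e-07 * pi * 4.0538e-03) = 1.425 ohm/m

1.425 ohm/m


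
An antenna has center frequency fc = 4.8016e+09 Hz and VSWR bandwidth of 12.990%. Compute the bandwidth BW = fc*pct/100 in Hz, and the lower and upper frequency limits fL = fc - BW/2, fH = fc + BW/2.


BW = 4.8016e+09 * 12.990/100 = 6.237278e+08 Hz
fL = 4.8016e+09 - 6.237278e+08/2 = 4.490e+09 Hz
fH = 4.8016e+09 + 6.237278e+08/2 = 5.113e+09 Hz

BW=6.237e+08 Hz, fL=4.490e+09 Hz, fH=5.113e+09 Hz


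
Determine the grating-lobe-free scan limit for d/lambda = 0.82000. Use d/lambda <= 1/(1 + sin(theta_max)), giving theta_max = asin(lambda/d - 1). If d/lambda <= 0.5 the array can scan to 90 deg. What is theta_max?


lambda/d - 1 = 1/0.82000 - 1 = 0.2195122
theta_max = asin(0.2195122) = 12.68 deg

12.68 deg


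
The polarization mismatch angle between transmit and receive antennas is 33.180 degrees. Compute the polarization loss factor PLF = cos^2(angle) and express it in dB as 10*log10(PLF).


PLF_linear = cos^2(33.180 deg) = 0.7004943
PLF_dB = 10 * log10(0.7004943) = -1.546 dB

-1.546 dB


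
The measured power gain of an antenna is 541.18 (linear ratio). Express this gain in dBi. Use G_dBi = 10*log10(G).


G_dBi = 10 * log10(541.18) = 27.33 dBi

27.33 dBi


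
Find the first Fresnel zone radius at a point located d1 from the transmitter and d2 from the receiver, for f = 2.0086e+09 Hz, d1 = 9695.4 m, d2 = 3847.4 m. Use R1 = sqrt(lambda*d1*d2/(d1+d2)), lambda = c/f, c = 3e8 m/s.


lambda = c / f = 3.0000e+08 / 2.0086e+09 = 0.1493578 m
R1 = sqrt(0.1493578 * 9695.4 * 3847.4 / (9695.4 + 3847.4)) = 20.28 m

20.28 m


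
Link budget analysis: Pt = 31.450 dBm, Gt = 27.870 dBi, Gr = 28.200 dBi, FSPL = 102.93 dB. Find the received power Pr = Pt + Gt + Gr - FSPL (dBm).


Pr = 31.450 + 27.870 + 28.200 - 102.93 = -15.41 dBm

-15.41 dBm


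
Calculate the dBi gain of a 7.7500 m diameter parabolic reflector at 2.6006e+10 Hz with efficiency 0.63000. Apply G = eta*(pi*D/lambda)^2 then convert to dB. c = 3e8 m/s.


lambda = c / f = 3.0000e+08 / 2.6006e+10 = 0.01153580 m
G_linear = 0.63000 * (pi * 7.7500 / 0.01153580)^2 = 2.806392e+06
G_dBi = 10 * log10(2.806392e+06) = 64.48 dBi

64.48 dBi


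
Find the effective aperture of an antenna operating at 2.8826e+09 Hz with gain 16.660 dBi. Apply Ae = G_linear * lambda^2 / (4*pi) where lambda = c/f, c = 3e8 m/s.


lambda = c / f = 3.0000e+08 / 2.8826e+09 = 0.1040727 m
G_linear = 10^(16.660/10) = 46.34469
Ae = G_linear * lambda^2 / (4*pi) = 46.34469 * 0.1040727^2 / (4*pi) = 0.03995 m^2

0.03995 m^2


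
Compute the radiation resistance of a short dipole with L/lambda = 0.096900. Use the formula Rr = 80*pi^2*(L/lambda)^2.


Rr = 80 * pi^2 * (0.096900)^2 = 80 * 9.869604 * 9.389610e-03 = 7.414 ohm

7.414 ohm


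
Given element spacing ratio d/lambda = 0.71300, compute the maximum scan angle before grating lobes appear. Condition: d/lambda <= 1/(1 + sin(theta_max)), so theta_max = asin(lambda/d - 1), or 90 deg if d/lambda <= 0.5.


lambda/d - 1 = 1/0.71300 - 1 = 0.4025245
theta_max = asin(0.4025245) = 23.74 deg

23.74 deg


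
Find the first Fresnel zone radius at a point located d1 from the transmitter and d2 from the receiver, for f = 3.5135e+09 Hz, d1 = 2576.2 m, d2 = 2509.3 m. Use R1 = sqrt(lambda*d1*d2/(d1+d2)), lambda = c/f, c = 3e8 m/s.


lambda = c / f = 3.0000e+08 / 3.5135e+09 = 0.08538494 m
R1 = sqrt(0.08538494 * 2576.2 * 2509.3 / (2576.2 + 2509.3)) = 10.42 m

10.42 m


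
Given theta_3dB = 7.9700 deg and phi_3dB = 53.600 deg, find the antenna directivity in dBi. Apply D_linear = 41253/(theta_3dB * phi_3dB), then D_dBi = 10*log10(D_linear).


D_linear = 41253 / (7.9700 * 53.600) = 96.56782
D_dBi = 10 * log10(96.56782) = 19.85 dBi

19.85 dBi


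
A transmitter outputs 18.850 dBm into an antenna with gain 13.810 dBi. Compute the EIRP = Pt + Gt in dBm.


EIRP = Pt + Gt = 18.850 + 13.810 = 32.66 dBm

32.66 dBm


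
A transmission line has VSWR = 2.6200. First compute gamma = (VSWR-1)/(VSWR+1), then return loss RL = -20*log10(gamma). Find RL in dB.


gamma = (2.6200 - 1) / (2.6200 + 1) = 0.4475138
RL = -20 * log10(0.4475138) = 6.984 dB

6.984 dB


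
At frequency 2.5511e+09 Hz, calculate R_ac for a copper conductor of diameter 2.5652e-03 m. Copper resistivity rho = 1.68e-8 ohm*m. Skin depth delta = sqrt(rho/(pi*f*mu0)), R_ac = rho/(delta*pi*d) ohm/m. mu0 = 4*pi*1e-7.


delta = sqrt(1.68e-8 / (pi * 2.5511e+09 * 4*pi*1e-7)) = 1.291549e-06 m
R_ac = 1.68e-8 / (1.291549e-06 * pi * 2.5652e-03) = 1.614 ohm/m

1.614 ohm/m


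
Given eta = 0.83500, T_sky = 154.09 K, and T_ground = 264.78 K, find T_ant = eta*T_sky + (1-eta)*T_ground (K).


T_ant = 0.83500 * 154.09 + (1 - 0.83500) * 264.78 = 172.4 K

172.4 K


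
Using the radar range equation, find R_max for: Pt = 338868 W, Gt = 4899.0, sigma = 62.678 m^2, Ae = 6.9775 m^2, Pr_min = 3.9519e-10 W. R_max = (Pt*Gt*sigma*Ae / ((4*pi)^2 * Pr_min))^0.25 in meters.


R^4 = 338868*4899.0*62.678*6.9775 / ((4*pi)^2 * 3.9519e-10) = 1.163395e+19
R_max = 1.163395e+19^0.25 = 58403 m

58403 m


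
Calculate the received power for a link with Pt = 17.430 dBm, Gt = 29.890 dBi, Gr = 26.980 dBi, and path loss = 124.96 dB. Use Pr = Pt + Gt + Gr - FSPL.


Pr = 17.430 + 29.890 + 26.980 - 124.96 = -50.66 dBm

-50.66 dBm


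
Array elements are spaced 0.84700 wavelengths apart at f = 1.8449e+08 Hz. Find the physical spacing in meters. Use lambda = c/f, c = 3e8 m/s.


lambda = c / f = 3.0000e+08 / 1.8449e+08 = 1.626104 m
d = 0.84700 * 1.626104 = 1.377 m

1.377 m


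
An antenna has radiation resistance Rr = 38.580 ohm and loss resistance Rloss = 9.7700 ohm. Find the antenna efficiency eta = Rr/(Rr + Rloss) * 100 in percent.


eta = 38.580 / (38.580 + 9.7700) * 100 = 79.79%

79.79%


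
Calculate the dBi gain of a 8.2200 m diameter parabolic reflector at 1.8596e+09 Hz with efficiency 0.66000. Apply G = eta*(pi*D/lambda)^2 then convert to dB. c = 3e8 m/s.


lambda = c / f = 3.0000e+08 / 1.8596e+09 = 0.1613250 m
G_linear = 0.66000 * (pi * 8.2200 / 0.1613250)^2 = 16911.57
G_dBi = 10 * log10(16911.57) = 42.28 dBi

42.28 dBi


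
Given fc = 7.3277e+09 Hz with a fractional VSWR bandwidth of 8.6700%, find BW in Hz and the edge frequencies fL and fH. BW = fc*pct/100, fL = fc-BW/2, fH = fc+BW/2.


BW = 7.3277e+09 * 8.6700/100 = 6.353116e+08 Hz
fL = 7.3277e+09 - 6.353116e+08/2 = 7.010e+09 Hz
fH = 7.3277e+09 + 6.353116e+08/2 = 7.645e+09 Hz

BW=6.353e+08 Hz, fL=7.010e+09 Hz, fH=7.645e+09 Hz


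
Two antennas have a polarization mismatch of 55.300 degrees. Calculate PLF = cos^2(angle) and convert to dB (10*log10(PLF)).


PLF_linear = cos^2(55.300 deg) = 0.3240792
PLF_dB = 10 * log10(0.3240792) = -4.893 dB

-4.893 dB


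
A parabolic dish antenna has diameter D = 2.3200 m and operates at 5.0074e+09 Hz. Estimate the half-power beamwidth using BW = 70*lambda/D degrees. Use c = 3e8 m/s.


lambda = c / f = 3.0000e+08 / 5.0074e+09 = 0.05991133 m
BW = 70 * 0.05991133 / 2.3200 = 1.808 deg

1.808 deg


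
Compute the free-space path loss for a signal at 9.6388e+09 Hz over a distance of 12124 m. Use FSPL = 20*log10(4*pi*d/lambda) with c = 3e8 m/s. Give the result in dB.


lambda = c / f = 3.0000e+08 / 9.6388e+09 = 0.03112421 m
FSPL = 20 * log10(4*pi*12124/0.03112421) = 133.8 dB

133.8 dB


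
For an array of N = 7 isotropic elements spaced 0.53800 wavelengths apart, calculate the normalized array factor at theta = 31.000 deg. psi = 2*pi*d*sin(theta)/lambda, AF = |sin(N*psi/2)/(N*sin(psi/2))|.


psi = 2*pi*0.53800*sin(31.000 deg) = 1.741011 rad
AF = |sin(7*1.741011/2) / (7*sin(1.741011/2))| = 0.03522

0.03522


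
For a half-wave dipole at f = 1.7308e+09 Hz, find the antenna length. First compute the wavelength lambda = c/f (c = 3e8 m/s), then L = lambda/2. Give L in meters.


lambda = c / f = 3.0000e+08 / 1.7308e+09 = 0.1733303 m
L = lambda / 2 = 0.1733303 / 2 = 0.08667 m

0.08667 m


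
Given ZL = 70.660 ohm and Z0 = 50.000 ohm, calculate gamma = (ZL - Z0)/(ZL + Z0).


gamma = (70.660 - 50.000) / (70.660 + 50.000) = 0.1712

0.1712


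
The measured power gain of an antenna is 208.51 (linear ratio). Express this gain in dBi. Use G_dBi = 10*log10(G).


G_dBi = 10 * log10(208.51) = 23.19 dBi

23.19 dBi


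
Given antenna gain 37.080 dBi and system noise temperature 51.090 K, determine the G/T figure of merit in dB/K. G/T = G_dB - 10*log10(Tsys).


G/T = 37.080 - 10*log10(51.090) = 37.080 - 17.08336 = 20.00 dB/K

20.00 dB/K


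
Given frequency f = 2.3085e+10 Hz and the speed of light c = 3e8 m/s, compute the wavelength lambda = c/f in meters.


lambda = c / f = 3.0000e+08 / 2.3085e+10 = 0.01300 m

0.01300 m


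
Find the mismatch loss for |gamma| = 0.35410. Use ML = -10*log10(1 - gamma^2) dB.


ML = -10 * log10(1 - 0.35410^2) = -10 * log10(0.87461319) = 0.5818 dB

0.5818 dB


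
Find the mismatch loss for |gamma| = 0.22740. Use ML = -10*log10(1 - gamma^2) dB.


ML = -10 * log10(1 - 0.22740^2) = -10 * log10(0.94828924) = 0.2306 dB

0.2306 dB


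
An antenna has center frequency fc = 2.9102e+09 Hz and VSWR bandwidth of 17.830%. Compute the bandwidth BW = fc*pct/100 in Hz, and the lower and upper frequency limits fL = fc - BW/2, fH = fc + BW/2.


BW = 2.9102e+09 * 17.830/100 = 5.188887e+08 Hz
fL = 2.9102e+09 - 5.188887e+08/2 = 2.651e+09 Hz
fH = 2.9102e+09 + 5.188887e+08/2 = 3.170e+09 Hz

BW=5.189e+08 Hz, fL=2.651e+09 Hz, fH=3.170e+09 Hz


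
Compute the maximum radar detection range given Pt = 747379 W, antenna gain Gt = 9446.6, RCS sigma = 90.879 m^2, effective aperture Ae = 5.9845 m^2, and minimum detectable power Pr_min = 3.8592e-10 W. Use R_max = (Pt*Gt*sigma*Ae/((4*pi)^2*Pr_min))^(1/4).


R^4 = 747379*9446.6*90.879*5.9845 / ((4*pi)^2 * 3.8592e-10) = 6.300729e+19
R_max = 6.300729e+19^0.25 = 89094 m

89094 m


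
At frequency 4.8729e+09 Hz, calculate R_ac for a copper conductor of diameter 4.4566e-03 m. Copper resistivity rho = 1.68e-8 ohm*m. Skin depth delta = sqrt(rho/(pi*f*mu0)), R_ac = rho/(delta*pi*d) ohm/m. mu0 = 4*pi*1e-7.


delta = sqrt(1.68e-8 / (pi * 4.8729e+09 * 4*pi*1e-7)) = 9.345037e-07 m
R_ac = 1.68e-8 / (9.345037e-07 * pi * 4.4566e-03) = 1.284 ohm/m

1.284 ohm/m


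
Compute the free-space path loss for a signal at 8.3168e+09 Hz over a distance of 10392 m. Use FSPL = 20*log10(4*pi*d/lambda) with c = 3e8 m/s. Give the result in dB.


lambda = c / f = 3.0000e+08 / 8.3168e+09 = 0.03607157 m
FSPL = 20 * log10(4*pi*10392/0.03607157) = 131.2 dB

131.2 dB


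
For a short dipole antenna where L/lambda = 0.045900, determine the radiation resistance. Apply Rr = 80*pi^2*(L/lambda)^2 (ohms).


Rr = 80 * pi^2 * (0.045900)^2 = 80 * 9.869604 * 2.106810e-03 = 1.663 ohm

1.663 ohm


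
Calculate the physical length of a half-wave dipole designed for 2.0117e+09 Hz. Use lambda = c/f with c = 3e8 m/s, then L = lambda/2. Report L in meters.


lambda = c / f = 3.0000e+08 / 2.0117e+09 = 0.1491276 m
L = lambda / 2 = 0.1491276 / 2 = 0.07456 m

0.07456 m


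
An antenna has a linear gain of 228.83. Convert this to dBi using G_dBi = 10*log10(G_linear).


G_dBi = 10 * log10(228.83) = 23.60 dBi

23.60 dBi


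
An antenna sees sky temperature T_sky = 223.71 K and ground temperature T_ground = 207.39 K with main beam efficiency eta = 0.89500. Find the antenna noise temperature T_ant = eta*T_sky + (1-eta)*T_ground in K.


T_ant = 0.89500 * 223.71 + (1 - 0.89500) * 207.39 = 222.0 K

222.0 K


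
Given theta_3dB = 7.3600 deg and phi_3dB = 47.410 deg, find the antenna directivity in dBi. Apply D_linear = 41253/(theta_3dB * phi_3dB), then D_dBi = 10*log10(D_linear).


D_linear = 41253 / (7.3600 * 47.410) = 118.2246
D_dBi = 10 * log10(118.2246) = 20.73 dBi

20.73 dBi


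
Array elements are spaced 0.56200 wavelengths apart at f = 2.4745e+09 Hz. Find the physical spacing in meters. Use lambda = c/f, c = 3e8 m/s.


lambda = c / f = 3.0000e+08 / 2.4745e+09 = 0.1212366 m
d = 0.56200 * 0.1212366 = 0.06813 m

0.06813 m


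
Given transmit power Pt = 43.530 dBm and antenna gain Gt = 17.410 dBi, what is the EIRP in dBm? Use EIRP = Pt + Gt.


EIRP = Pt + Gt = 43.530 + 17.410 = 60.94 dBm

60.94 dBm


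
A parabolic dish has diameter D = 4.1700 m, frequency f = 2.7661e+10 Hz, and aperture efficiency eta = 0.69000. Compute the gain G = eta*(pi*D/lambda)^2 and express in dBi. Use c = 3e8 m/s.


lambda = c / f = 3.0000e+08 / 2.7661e+10 = 0.01084559 m
G_linear = 0.69000 * (pi * 4.1700 / 0.01084559)^2 = 1.006734e+06
G_dBi = 10 * log10(1.006734e+06) = 60.03 dBi

60.03 dBi


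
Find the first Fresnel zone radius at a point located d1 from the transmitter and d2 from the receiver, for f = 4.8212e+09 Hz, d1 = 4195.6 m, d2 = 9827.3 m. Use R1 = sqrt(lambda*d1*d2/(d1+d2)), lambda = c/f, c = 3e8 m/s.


lambda = c / f = 3.0000e+08 / 4.8212e+09 = 0.06222517 m
R1 = sqrt(0.06222517 * 4195.6 * 9827.3 / (4195.6 + 9827.3)) = 13.53 m

13.53 m


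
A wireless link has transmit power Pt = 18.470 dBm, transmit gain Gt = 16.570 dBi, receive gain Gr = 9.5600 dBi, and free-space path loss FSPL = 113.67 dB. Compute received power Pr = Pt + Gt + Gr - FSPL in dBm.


Pr = 18.470 + 16.570 + 9.5600 - 113.67 = -69.07 dBm

-69.07 dBm


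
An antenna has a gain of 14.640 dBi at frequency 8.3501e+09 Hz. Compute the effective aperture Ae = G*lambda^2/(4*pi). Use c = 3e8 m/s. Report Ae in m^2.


lambda = c / f = 3.0000e+08 / 8.3501e+09 = 0.03592771 m
G_linear = 10^(14.640/10) = 29.10717
Ae = G_linear * lambda^2 / (4*pi) = 29.10717 * 0.03592771^2 / (4*pi) = 2.990e-03 m^2

2.990e-03 m^2


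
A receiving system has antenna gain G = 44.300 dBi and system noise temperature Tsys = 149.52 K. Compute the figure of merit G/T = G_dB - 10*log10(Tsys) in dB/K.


G/T = 44.300 - 10*log10(149.52) = 44.300 - 21.74699 = 22.55 dB/K

22.55 dB/K


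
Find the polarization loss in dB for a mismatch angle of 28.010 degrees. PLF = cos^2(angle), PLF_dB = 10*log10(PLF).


PLF_linear = cos^2(28.010 deg) = 0.7794517
PLF_dB = 10 * log10(0.7794517) = -1.082 dB

-1.082 dB


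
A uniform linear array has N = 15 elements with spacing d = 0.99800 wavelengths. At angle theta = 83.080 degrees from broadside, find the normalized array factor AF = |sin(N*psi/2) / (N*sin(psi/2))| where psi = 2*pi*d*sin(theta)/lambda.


psi = 2*pi*0.99800*sin(83.080 deg) = 6.224940 rad
AF = |sin(15*6.224940/2) / (15*sin(6.224940/2))| = 0.9686

0.9686


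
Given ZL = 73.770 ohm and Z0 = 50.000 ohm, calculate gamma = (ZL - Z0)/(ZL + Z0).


gamma = (73.770 - 50.000) / (73.770 + 50.000) = 0.1920

0.1920


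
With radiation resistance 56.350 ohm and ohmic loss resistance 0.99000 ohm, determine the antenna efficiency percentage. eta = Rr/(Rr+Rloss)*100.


eta = 56.350 / (56.350 + 0.99000) * 100 = 98.27%

98.27%


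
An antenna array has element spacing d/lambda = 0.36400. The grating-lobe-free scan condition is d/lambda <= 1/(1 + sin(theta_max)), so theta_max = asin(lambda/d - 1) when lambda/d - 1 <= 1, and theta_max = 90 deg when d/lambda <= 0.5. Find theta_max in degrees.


lambda/d - 1 = 1/0.36400 - 1 = 1.747253 >= 1
d/lambda <= 0.5, so the array can scan to endfire without grating lobes: theta_max = 90 deg

90 deg


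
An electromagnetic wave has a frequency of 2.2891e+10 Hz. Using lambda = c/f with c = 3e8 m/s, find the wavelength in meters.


lambda = c / f = 3.0000e+08 / 2.2891e+10 = 0.01311 m

0.01311 m


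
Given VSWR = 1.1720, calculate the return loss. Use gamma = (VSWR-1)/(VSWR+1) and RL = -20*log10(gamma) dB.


gamma = (1.1720 - 1) / (1.1720 + 1) = 0.07918969
RL = -20 * log10(0.07918969) = 22.03 dB

22.03 dB


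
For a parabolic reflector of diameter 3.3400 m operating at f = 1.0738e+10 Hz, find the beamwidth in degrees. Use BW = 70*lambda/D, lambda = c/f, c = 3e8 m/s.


lambda = c / f = 3.0000e+08 / 1.0738e+10 = 0.02793816 m
BW = 70 * 0.02793816 / 3.3400 = 0.5855 deg

0.5855 deg


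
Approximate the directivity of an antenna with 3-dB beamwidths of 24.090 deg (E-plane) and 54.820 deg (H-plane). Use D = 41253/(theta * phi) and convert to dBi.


D_linear = 41253 / (24.090 * 54.820) = 31.23775
D_dBi = 10 * log10(31.23775) = 14.95 dBi

14.95 dBi


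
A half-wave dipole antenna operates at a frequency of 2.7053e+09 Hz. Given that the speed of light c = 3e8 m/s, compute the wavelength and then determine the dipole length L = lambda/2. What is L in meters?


lambda = c / f = 3.0000e+08 / 2.7053e+09 = 0.1108934 m
L = lambda / 2 = 0.1108934 / 2 = 0.05545 m

0.05545 m


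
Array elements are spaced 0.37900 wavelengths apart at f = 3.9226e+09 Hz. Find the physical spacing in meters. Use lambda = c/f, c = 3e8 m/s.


lambda = c / f = 3.0000e+08 / 3.9226e+09 = 0.07647989 m
d = 0.37900 * 0.07647989 = 0.02899 m

0.02899 m


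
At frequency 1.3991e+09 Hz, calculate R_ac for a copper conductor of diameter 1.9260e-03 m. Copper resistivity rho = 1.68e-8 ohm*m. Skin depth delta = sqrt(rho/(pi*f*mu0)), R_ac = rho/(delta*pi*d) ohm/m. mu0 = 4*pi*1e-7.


delta = sqrt(1.68e-8 / (pi * 1.3991e+09 * 4*pi*1e-7)) = 1.744016e-06 m
R_ac = 1.68e-8 / (1.744016e-06 * pi * 1.9260e-03) = 1.592 ohm/m

1.592 ohm/m


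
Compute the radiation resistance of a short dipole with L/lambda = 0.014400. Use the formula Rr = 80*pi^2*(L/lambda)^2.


Rr = 80 * pi^2 * (0.014400)^2 = 80 * 9.869604 * 2.073600e-04 = 0.1637 ohm

0.1637 ohm


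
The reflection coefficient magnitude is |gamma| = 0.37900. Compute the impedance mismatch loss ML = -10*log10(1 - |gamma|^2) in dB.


ML = -10 * log10(1 - 0.37900^2) = -10 * log10(0.856359) = 0.6734 dB

0.6734 dB


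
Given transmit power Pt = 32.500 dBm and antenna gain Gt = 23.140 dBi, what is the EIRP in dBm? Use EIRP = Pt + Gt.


EIRP = Pt + Gt = 32.500 + 23.140 = 55.64 dBm

55.64 dBm


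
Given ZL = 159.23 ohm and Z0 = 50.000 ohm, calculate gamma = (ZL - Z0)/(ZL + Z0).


gamma = (159.23 - 50.000) / (159.23 + 50.000) = 0.5221

0.5221


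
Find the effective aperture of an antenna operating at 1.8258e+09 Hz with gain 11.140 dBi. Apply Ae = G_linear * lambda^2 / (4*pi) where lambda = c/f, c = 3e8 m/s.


lambda = c / f = 3.0000e+08 / 1.8258e+09 = 0.1643115 m
G_linear = 10^(11.140/10) = 13.00170
Ae = G_linear * lambda^2 / (4*pi) = 13.00170 * 0.1643115^2 / (4*pi) = 0.02793 m^2

0.02793 m^2


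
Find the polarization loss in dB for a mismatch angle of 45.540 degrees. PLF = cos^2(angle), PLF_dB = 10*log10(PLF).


PLF_linear = cos^2(45.540 deg) = 0.4905758
PLF_dB = 10 * log10(0.4905758) = -3.093 dB

-3.093 dB


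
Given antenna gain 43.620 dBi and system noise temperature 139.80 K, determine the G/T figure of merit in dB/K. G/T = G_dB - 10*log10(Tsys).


G/T = 43.620 - 10*log10(139.80) = 43.620 - 21.45507 = 22.16 dB/K

22.16 dB/K


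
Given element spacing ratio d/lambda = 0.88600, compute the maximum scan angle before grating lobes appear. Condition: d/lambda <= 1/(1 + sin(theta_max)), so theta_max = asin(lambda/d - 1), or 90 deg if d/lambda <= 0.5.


lambda/d - 1 = 1/0.88600 - 1 = 0.1286682
theta_max = asin(0.1286682) = 7.393 deg

7.393 deg
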